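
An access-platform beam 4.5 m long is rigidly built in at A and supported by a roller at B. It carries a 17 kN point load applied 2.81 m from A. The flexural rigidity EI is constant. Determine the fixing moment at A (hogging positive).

Release the roller at B. Primary structure: cantilever fixed at A.
Primary-structure tip deflection at B by superposition:
  point load 17 at a = 2.81: Pa²(3L − a)/(6EI) = 239.2/EI
Flexibility coefficient — unit upward force at B: δ_{BB} = L³/(3EI) = 30.38/EI.
Compatibility at B: δ_0 − R_B·δ_{BB} = 0, so R_B = 239.2/30.38 = 7.874 kN.
Moment equilibrium about A: M_A = Σ(load moments about A) − R_B·L = 47.77 − 7.874×4.5 = 12.34 kN·m.

M_A = 12.34 kN·m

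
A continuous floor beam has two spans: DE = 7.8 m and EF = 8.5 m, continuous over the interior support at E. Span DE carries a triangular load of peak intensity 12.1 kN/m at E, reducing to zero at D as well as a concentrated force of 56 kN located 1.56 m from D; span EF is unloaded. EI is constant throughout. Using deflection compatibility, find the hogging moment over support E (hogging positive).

Release continuity at E by inserting a hinge; the redundant is the internal moment M_E. The primary structure is two simply-supported spans DE and EF.
End slopes at the hinge E, treating each span as simply supported:
  span DE: triangular load, peak 12.1: w₀L³/(45EI) = 127.6/EI
  span DE: point load 56 at a = 1.56: Pab(L + a)/(6LEI) = 109/EI
  relative rotation θ_0 = (236.6 + 0)/EI = 236.6/EI
A unit hogging moment at E produces rotation L₁/(3EI) + L₂/(3EI) = 5.433/EI.
Compatibility: M_E·(L₁+L₂)/(3EI) = θ_0, giving M_E = 43.55 kN·m (hogging).

M_E = 43.55 kN·m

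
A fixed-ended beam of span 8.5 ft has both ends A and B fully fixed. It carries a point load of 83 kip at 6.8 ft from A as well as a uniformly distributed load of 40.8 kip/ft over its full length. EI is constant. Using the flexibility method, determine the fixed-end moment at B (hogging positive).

M_B = 336 kip·ft

Take the two fixed-end moments M_A, M_B as redundants; the released structure is the simple span AB.
On the primary (simply-supported) span, the end slopes from the loading are:
  at A: point load 83 at a = 6.8: Pab(L + b)/(6LEI) = 191.9/EI
  at B: point load 83 at a = 6.8: Pab(L + a)/(6LEI) = 287.8/EI
  at A: UDL 40.8: wL³/(24EI) = 1044/EI
  at B: UDL 40.8: wL³/(24EI) = 1044/EI
  θ_A0 = 1236/EI,  θ_B0 = 1332/EI
Flexibility coefficients: a unit moment at one end gives L/(3EI) there and L/(6EI) at the far end, so f₁₁ = f₂₂ = 2.833/EI and f₁₂ = f₂₁ = 1.417/EI.
Compatibility — zero rotation at each built-in end:
  2.833 M_A + 1.417 M_B = 1236
  1.417 M_A + 2.833 M_B = 1332
Solving the pair gives M_A = 268.2 kip·ft and M_B = 336 kip·ft (hogging).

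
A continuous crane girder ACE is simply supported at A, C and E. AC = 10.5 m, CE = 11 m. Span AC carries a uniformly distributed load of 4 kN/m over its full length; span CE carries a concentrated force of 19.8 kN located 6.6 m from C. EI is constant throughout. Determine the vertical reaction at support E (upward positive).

Take M_C as the redundant. Released structure: two simple spans AC and CE with a hinge at C.
End slopes at the hinge C, treating each span as simply supported:
  span AC: UDL 4: wL³/(24EI) = 192.9/EI
  span CE: point load 19.8 at a = 6.6: Pab(L + b)/(6LEI) = 134.2/EI
  relative rotation θ_0 = (192.9 + 134.2)/EI = 327.1/EI
A unit hogging moment at C produces rotation L₁/(3EI) + L₂/(3EI) = 7.167/EI.
Compatibility: M_C·(L₁+L₂)/(3EI) = θ_0, giving M_C = 45.64 kN·m (hogging).
Span CE, ΣM about E: R_C^{CE}·11 = 87.12 + 45.64, so R_C^{CE} = 12.07 kN and R_E = 19.8 − 12.07 = 7.731 kN.

R_E = 7.731 kN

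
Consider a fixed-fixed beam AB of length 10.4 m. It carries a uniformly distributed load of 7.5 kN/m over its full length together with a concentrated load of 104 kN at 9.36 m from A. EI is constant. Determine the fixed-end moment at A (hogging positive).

M_A = 77.33 kN·m

Release both end moments; the primary structure is a simply-supported span AB with redundants M_A and M_B.
Simple-span end rotations at A and B under the given loads:
  at A: UDL 7.5: wL³/(24EI) = 351.5/EI
  at B: UDL 7.5: wL³/(24EI) = 351.5/EI
  at A: point load 104 at a = 9.36: Pab(L + b)/(6LEI) = 185.6/EI
  at B: point load 104 at a = 9.36: Pab(L + a)/(6LEI) = 320.6/EI
  θ_A0 = 537.1/EI,  θ_B0 = 672.1/EI
Flexibility coefficients: a unit moment at one end gives L/(3EI) there and L/(6EI) at the far end, so f₁₁ = f₂₂ = 3.467/EI and f₁₂ = f₂₁ = 1.733/EI.
Compatibility — zero rotation at each built-in end:
  3.467 M_A + 1.733 M_B = 537.1
  1.733 M_A + 3.467 M_B = 672.1
Solving the pair gives M_A = 77.33 kN·m and M_B = 155.2 kN·m (hogging).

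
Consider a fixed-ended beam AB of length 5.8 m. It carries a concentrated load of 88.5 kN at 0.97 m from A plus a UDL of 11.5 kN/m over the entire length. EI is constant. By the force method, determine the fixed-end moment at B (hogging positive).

M_B = 44.19 kN·m

Release both end moments; the primary structure is a simply-supported span AB with redundants M_A and M_B.
End rotations of the released simple span under the applied load (×1/EI):
  at A: point load 88.5 at a = 0.97: Pab(L + b)/(6LEI) = 126.7/EI
  at B: point load 88.5 at a = 0.97: Pab(L + a)/(6LEI) = 80.66/EI
  at A: UDL 11.5: wL³/(24EI) = 93.49/EI
  at B: UDL 11.5: wL³/(24EI) = 93.49/EI
  θ_A0 = 220.1/EI,  θ_B0 = 174.2/EI
Flexibility coefficients: a unit moment at one end gives L/(3EI) there and L/(6EI) at the far end, so f₁₁ = f₂₂ = 1.933/EI and f₁₂ = f₂₁ = 0.9667/EI.
Compatibility — zero rotation at each built-in end:
  1.933 M_A + 0.9667 M_B = 220.1
  0.9667 M_A + 1.933 M_B = 174.2
Solving the pair gives M_A = 91.77 kN·m and M_B = 44.19 kN·m (hogging).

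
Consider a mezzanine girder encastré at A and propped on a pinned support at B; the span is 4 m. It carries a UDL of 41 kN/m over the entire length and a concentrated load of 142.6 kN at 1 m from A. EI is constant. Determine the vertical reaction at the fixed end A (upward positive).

Remove the prop at B; the released (primary) structure is a cantilever built in at A.
Free-end deflection of the primary structure under the applied loading (downward +):
  UDL 41: wL⁴/(8EI) = 1312/EI
  point load 142.6 at a = 1: Pa²(3L − a)/(6EI) = 261.4/EI
  δ_0 = 1573/EI
Tip deflection under a unit load at B: L³/(3EI) = 21.33/EI.
The prop prevents deflection at B: R_B = δ_0/δ_{BB} = 1573/21.33 = 73.75 kN.
Vertical equilibrium: R_A = ΣP − R_B = 306.6 − 73.75 = 232.8 kN.

R_A = 232.8 kN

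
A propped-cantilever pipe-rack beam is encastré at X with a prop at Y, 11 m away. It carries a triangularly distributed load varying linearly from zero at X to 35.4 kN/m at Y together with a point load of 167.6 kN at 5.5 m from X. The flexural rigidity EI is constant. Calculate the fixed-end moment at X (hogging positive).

M_X = 595.5 kN·m

Take the reaction at Y as the redundant and release it; the primary structure is a cantilever fixed at X.
Free-end deflection of the primary structure under the applied loading (downward +):
  triangular load, peak 35.4 at the free end: 11w₀L⁴/(120EI) = 47510/EI
  point load 167.6 at a = 5.5: Pa²(3L − a)/(6EI) = 23237/EI
  δ_0 = 70747/EI
Flexibility coefficient — unit upward force at Y: δ_{YY} = L³/(3EI) = 443.7/EI.
Compatibility at Y: δ_0 − R_Y·δ_{YY} = 0, so R_Y = 70747/443.7 = 159.5 kN.
Moment equilibrium about X: M_X = Σ(load moments about X) − R_Y·L = 2350 − 159.5×11 = 595.5 kN·m.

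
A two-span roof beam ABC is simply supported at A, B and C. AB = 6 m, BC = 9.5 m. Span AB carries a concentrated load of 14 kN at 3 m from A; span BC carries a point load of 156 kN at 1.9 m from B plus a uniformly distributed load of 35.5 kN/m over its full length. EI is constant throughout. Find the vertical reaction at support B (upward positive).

R_B = 404.4 kN

Release continuity at B by inserting a hinge; the redundant is the internal moment M_B. The primary structure is two simply-supported spans AB and BC.
Discontinuity in slope at B on the released structure — sum the simple-span end rotations:
  span AB: point load 14 at a = 3: Pab(L + a)/(6LEI) = 31.5/EI
  span BC: point load 156 at a = 1.9: Pab(L + b)/(6LEI) = 675.8/EI
  span BC: UDL 35.5: wL³/(24EI) = 1268/EI
  relative rotation θ_0 = (31.5 + 1944)/EI = 1975/EI
A unit hogging moment at B produces rotation L₁/(3EI) + L₂/(3EI) = 5.167/EI.
Compatibility: M_B·(L₁+L₂)/(3EI) = θ_0, giving M_B = 382.4 kN·m (hogging).
Span AB, ΣM about A with M_B applied at B: R_B^{AB}·6 = 42 + 382.4, so R_B^{AB} = 70.73 kN and R_A = 14 − 70.73 = -56.73 kN.
Span BC, ΣM about C: R_B^{BC}·9.5 = 2788 + 382.4, so R_B^{BC} = 333.7 kN and R_C = 493.2 − 333.7 = 159.6 kN.
R_B = 70.73 + 333.7 = 404.4 kN.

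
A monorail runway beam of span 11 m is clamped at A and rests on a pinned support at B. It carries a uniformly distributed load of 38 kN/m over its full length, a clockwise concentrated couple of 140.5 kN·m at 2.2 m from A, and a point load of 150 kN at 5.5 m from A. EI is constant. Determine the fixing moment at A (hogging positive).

M_A = 948.8 kN·m

Choose R_B as the redundant. The primary structure is the cantilever fixed at A.
Free-end deflection of the primary structure under the applied loading (downward +):
  UDL 38: wL⁴/(8EI) = 69545/EI
  clockwise couple 140.5 at a = 2.2: M₀a(2L − a)/(2EI) = 3060/EI
  point load 150 at a = 5.5: Pa²(3L − a)/(6EI) = 20797/EI
  δ_0 = 93402/EI
Tip deflection under a unit load at B: L³/(3EI) = 443.7/EI.
Compatibility at B: δ_0 − R_B·δ_{BB} = 0, so R_B = 93402/443.7 = 210.5 kN.
Moment equilibrium about A: M_A = Σ(load moments about A) − R_B·L = 3264 − 210.5×11 = 948.8 kN·m.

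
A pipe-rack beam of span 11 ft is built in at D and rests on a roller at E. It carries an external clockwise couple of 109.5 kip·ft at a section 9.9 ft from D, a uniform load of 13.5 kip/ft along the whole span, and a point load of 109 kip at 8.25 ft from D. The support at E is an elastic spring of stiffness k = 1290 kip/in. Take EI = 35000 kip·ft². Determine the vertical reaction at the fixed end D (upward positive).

Choose R_E as the redundant. The primary structure is the cantilever fixed at D.
Free-end deflection of the primary structure under the applied loading (downward +):
  clockwise couple 109.5 at a = 9.9: M₀a(2L − a)/(2EI) = 6559/EI
  UDL 13.5: wL⁴/(8EI) = 24707/EI
  point load 109 at a = 8.25: Pa²(3L − a)/(6EI) = 30603/EI
  δ_0 = 61868/EI
Tip deflection under a unit load at E: L³/(3EI) = 443.7/EI.
With EI = 35000 kip·ft²: δ_0 = 1.7677 ft and δ_{EE} = 0.012676 ft/kip.
Compatibility — the spring shortens by R_E/k under the reaction it provides: δ_0 − R_E·δ_{EE} = R_E/k. With 1/k = 1/(1290×12) ft/kip = 0.000065 ft/kip, R_E = δ_0 / (δ_{EE} + 1/k) = 1.7677 / (0.012676 + 0.000065) = 138.7 kip.
Vertical equilibrium: R_D = ΣP − R_E = 257.5 − 138.7 = 118.8 kip.

R_D = 118.8 kip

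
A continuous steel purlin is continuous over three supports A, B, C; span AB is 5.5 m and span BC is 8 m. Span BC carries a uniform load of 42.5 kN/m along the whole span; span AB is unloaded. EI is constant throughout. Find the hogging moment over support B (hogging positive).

M_B = 201.5 kN·m

Release continuity at B by inserting a hinge; the redundant is the internal moment M_B. The primary structure is two simply-supported spans AB and BC.
End slopes at the hinge B, treating each span as simply supported:
  span BC: UDL 42.5: wL³/(24EI) = 906.7/EI
  relative rotation θ_0 = (0 + 906.7)/EI = 906.7/EI
A unit hogging moment at B produces rotation L₁/(3EI) + L₂/(3EI) = 4.5/EI.
Slope continuity at B: θ_0 = M_B·4.5/EI, so M_B = 906.7/4.5 = 201.5 kN·m (hogging).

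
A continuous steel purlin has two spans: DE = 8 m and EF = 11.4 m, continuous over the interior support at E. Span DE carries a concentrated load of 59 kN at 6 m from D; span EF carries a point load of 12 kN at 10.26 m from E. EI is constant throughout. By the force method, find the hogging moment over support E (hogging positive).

Insert a hinge at E; M_E is the redundant, and each span becomes simply supported.
Discontinuity in slope at E on the released structure — sum the simple-span end rotations:
  span DE: point load 59 at a = 6: Pab(L + a)/(6LEI) = 206.5/EI
  span EF: point load 12 at a = 10.26: Pab(L + b)/(6LEI) = 25.73/EI
  relative rotation θ_0 = (206.5 + 25.73)/EI = 232.2/EI
A unit hogging moment at E produces rotation L₁/(3EI) + L₂/(3EI) = 6.467/EI.
Compatibility: M_E·(L₁+L₂)/(3EI) = θ_0, giving M_E = 35.91 kN·m (hogging).

M_E = 35.91 kN·m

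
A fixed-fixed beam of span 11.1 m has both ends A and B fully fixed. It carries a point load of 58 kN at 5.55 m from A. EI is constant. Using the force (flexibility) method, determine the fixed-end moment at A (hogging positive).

Take the two fixed-end moments M_A, M_B as redundants; the released structure is the simple span AB.
Simple-span end rotations at A and B under the given loads:
  at A: point load 58 at a = 5.55: Pab(L + b)/(6LEI) = 446.6/EI
  at B: point load 58 at a = 5.55: Pab(L + a)/(6LEI) = 446.6/EI
  θ_A0 = 446.6/EI,  θ_B0 = 446.6/EI
Flexibility coefficients: a unit moment at one end gives L/(3EI) there and L/(6EI) at the far end, so f₁₁ = f₂₂ = 3.7/EI and f₁₂ = f₂₁ = 1.85/EI.
Compatibility — zero rotation at each built-in end:
  3.7 M_A + 1.85 M_B = 446.6
  1.85 M_A + 3.7 M_B = 446.6
Solving the pair gives M_A = 80.47 kN·m and M_B = 80.47 kN·m (hogging).

M_A = 80.47 kN·m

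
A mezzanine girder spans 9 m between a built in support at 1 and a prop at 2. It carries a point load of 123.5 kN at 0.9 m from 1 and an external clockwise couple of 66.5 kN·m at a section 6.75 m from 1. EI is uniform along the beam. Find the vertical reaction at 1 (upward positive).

Take the reaction at 2 as the redundant and release it; the primary structure is a cantilever fixed at 1.
Downward deflection at the released point 2 due to the loads:
  point load 123.5 at a = 0.9: Pa²(3L − a)/(6EI) = 435.2/EI
  clockwise couple 66.5 at a = 6.75: M₀a(2L − a)/(2EI) = 2525/EI
  δ_0 = 2960/EI
Flexibility coefficient — unit upward force at 2: δ_{22} = L³/(3EI) = 243/EI.
Compatibility at 2: δ_0 − R_2·δ_{22} = 0, so R_2 = 2960/243 = 12.18 kN.
Vertical equilibrium: R_1 = ΣP − R_2 = 123.5 − 12.18 = 111.3 kN.

R_1 = 111.3 kN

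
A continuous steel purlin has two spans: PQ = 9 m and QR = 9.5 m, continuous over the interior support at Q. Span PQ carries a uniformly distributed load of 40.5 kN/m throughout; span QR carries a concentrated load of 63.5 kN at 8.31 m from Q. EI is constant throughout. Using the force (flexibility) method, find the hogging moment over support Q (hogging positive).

Take M_Q as the redundant. Released structure: two simple spans PQ and QR with a hinge at Q.
Discontinuity in slope at Q on the released structure — sum the simple-span end rotations:
  span PQ: UDL 40.5: wL³/(24EI) = 1230/EI
  span QR: point load 63.5 at a = 8.31: Pab(L + b)/(6LEI) = 117.8/EI
  relative rotation θ_0 = (1230 + 117.8)/EI = 1348/EI
A unit hogging moment at Q produces rotation L₁/(3EI) + L₂/(3EI) = 6.167/EI.
Compatibility: M_Q·(L₁+L₂)/(3EI) = θ_0, giving M_Q = 218.6 kN·m (hogging).

M_Q = 218.6 kN·m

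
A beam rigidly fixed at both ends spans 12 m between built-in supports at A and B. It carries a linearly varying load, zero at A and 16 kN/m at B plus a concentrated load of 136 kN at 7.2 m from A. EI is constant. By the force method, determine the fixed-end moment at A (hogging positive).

Take the two fixed-end moments M_A, M_B as redundants; the released structure is the simple span AB.
On the primary (simply-supported) span, the end slopes from the loading are:
  at A: triangular load, peak 16: 7w₀L³/(360EI) = 537.6/EI
  at B: triangular load, peak 16: w₀L³/(45EI) = 614.4/EI
  at A: point load 136 at a = 7.2: Pab(L + b)/(6LEI) = 1097/EI
  at B: point load 136 at a = 7.2: Pab(L + a)/(6LEI) = 1253/EI
  θ_A0 = 1634/EI,  θ_B0 = 1868/EI
Flexibility coefficients: a unit moment at one end gives L/(3EI) there and L/(6EI) at the far end, so f₁₁ = f₂₂ = 4/EI and f₁₂ = f₂₁ = 2/EI.
Compatibility — zero rotation at each built-in end:
  4 M_A + 2 M_B = 1634
  2 M_A + 4 M_B = 1868
Solving the pair gives M_A = 233.5 kN·m and M_B = 350.2 kN·m (hogging).

M_A = 233.5 kN·m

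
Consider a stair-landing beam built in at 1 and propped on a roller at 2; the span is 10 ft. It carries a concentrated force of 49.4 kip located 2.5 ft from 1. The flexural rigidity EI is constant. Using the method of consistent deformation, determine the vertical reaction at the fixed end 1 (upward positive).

R_1 = 45.15 kip

Remove the prop at 2; the released (primary) structure is a cantilever built in at 1.
Free-end deflection of the primary structure under the applied loading (downward +):
  point load 49.4 at a = 2.5: Pa²(3L − a)/(6EI) = 1415/EI
Flexibility coefficient — unit upward force at 2: δ_{22} = L³/(3EI) = 333.3/EI.
The prop prevents deflection at 2: R_2 = δ_0/δ_{22} = 1415/333.3 = 4.245 kip.
Vertical equilibrium: R_1 = ΣP − R_2 = 49.4 − 4.245 = 45.15 kip.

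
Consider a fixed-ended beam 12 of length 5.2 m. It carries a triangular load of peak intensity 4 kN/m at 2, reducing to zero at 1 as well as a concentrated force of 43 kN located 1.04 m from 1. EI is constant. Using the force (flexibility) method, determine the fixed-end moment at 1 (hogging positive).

Release both end moments; the primary structure is a simply-supported span 12 with redundants M_1 and M_2.
End rotations of the released simple span under the applied load (×1/EI):
  at 1: triangular load, peak 4: 7w₀L³/(360EI) = 10.94/EI
  at 2: triangular load, peak 4: w₀L³/(45EI) = 12.5/EI
  at 1: point load 43 at a = 1.04: Pab(L + b)/(6LEI) = 55.81/EI
  at 2: point load 43 at a = 1.04: Pab(L + a)/(6LEI) = 37.21/EI
  θ_10 = 66.75/EI,  θ_20 = 49.71/EI
Flexibility coefficients: a unit moment at one end gives L/(3EI) there and L/(6EI) at the far end, so f₁₁ = f₂₂ = 1.733/EI and f₁₂ = f₂₁ = 0.8667/EI.
Compatibility — zero rotation at each built-in end:
  1.733 M_1 + 0.8667 M_2 = 66.75
  0.8667 M_1 + 1.733 M_2 = 49.71
Solving the pair gives M_1 = 32.23 kN·m and M_2 = 12.56 kN·m (hogging).

M_1 = 32.23 kN·m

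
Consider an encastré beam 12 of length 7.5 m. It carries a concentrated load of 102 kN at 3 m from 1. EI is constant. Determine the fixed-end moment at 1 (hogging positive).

M_1 = 110.2 kN·m

Take the two fixed-end moments M_1, M_2 as redundants; the released structure is the simple span 12.
End rotations of the released simple span under the applied load (×1/EI):
  at 1: point load 102 at a = 3: Pab(L + b)/(6LEI) = 367.2/EI
  at 2: point load 102 at a = 3: Pab(L + a)/(6LEI) = 321.3/EI
  θ_10 = 367.2/EI,  θ_20 = 321.3/EI
Flexibility coefficients: a unit moment at one end gives L/(3EI) there and L/(6EI) at the far end, so f₁₁ = f₂₂ = 2.5/EI and f₁₂ = f₂₁ = 1.25/EI.
Compatibility — zero rotation at each built-in end:
  2.5 M_1 + 1.25 M_2 = 367.2
  1.25 M_1 + 2.5 M_2 = 321.3
Solving the pair gives M_1 = 110.2 kN·m and M_2 = 73.44 kN·m (hogging).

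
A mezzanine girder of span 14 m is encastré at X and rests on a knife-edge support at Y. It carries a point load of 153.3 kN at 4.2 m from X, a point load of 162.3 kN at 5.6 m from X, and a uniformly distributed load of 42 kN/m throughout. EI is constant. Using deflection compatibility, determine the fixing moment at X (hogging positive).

M_X = 1848 kN·m

Take the reaction at Y as the redundant and release it; the primary structure is a cantilever fixed at X.
Downward deflection at the released point Y due to the loads:
  point load 153.3 at a = 4.2: Pa²(3L − a)/(6EI) = 17037/EI
  point load 162.3 at a = 5.6: Pa²(3L − a)/(6EI) = 30878/EI
  UDL 42: wL⁴/(8EI) = 201684/EI
  δ_0 = 249598/EI
Flexibility coefficient — unit upward force at Y: δ_{YY} = L³/(3EI) = 914.7/EI.
The prop prevents deflection at Y: R_Y = δ_0/δ_{YY} = 249598/914.7 = 272.9 kN.
Moment equilibrium about X: M_X = Σ(load moments about X) − R_Y·L = 5669 − 272.9×14 = 1848 kN·m.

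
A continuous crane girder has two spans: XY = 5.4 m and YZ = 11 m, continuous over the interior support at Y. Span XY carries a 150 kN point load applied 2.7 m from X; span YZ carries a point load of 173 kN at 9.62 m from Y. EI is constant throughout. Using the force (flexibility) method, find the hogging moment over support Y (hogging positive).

Insert a hinge at Y; M_Y is the redundant, and each span becomes simply supported.
Discontinuity in slope at Y on the released structure — sum the simple-span end rotations:
  span XY: point load 150 at a = 2.7: Pab(L + a)/(6LEI) = 273.4/EI
  span YZ: point load 173 at a = 9.62: Pab(L + b)/(6LEI) = 430.8/EI
  relative rotation θ_0 = (273.4 + 430.8)/EI = 704.2/EI
A unit hogging moment at Y produces rotation L₁/(3EI) + L₂/(3EI) = 5.467/EI.
Compatibility: M_Y·(L₁+L₂)/(3EI) = θ_0, giving M_Y = 128.8 kN·m (hogging).

M_Y = 128.8 kN·m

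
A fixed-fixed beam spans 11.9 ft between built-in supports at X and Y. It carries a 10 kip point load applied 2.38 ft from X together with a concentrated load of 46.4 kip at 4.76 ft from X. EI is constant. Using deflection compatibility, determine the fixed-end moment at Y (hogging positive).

Release both end moments; the primary structure is a simply-supported span XY with redundants M_X and M_Y.
End rotations of the released simple span under the applied load (×1/EI):
  at X: point load 10 at a = 2.38: Pab(L + b)/(6LEI) = 67.97/EI
  at Y: point load 10 at a = 2.38: Pab(L + a)/(6LEI) = 45.32/EI
  at X: point load 46.4 at a = 4.76: Pab(L + b)/(6LEI) = 420.5/EI
  at Y: point load 46.4 at a = 4.76: Pab(L + a)/(6LEI) = 368/EI
  θ_X0 = 488.5/EI,  θ_Y0 = 413.3/EI
Flexibility coefficients: a unit moment at one end gives L/(3EI) there and L/(6EI) at the far end, so f₁₁ = f₂₂ = 3.967/EI and f₁₂ = f₂₁ = 1.983/EI.
Compatibility — zero rotation at each built-in end:
  3.967 M_X + 1.983 M_Y = 488.5
  1.983 M_X + 3.967 M_Y = 413.3
Solving the pair gives M_X = 94.74 kip·ft and M_Y = 56.82 kip·ft (hogging).

M_Y = 56.82 kip·ft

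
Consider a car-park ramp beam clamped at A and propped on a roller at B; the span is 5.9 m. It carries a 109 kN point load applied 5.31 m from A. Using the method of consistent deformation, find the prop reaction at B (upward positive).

R_B = 92.7 kN

Remove the prop at B; the released (primary) structure is a cantilever built in at A.
Free-end deflection of the primary structure under the applied loading (downward +):
  point load 109 at a = 5.31: Pa²(3L − a)/(6EI) = 6347/EI
Flexibility coefficient — unit upward force at B: δ_{BB} = L³/(3EI) = 68.46/EI.
The prop prevents deflection at B: R_B = δ_0/δ_{BB} = 6347/68.46 = 92.7 kN.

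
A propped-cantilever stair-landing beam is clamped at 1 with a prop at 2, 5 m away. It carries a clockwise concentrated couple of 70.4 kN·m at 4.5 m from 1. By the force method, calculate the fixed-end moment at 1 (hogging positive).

Take the reaction at 2 as the redundant and release it; the primary structure is a cantilever fixed at 1.
Downward deflection at the released point 2 due to the loads:
  clockwise couple 70.4 at a = 4.5: M₀a(2L − a)/(2EI) = 871.2/EI
Tip deflection under a unit load at 2: L³/(3EI) = 41.67/EI.
Compatibility at 2: δ_0 − R_2·δ_{22} = 0, so R_2 = 871.2/41.67 = 20.91 kN.
Moment equilibrium about 1: M_1 = Σ(load moments about 1) − R_2·L = 70.4 − 20.91×5 = -34.14 kN·m.

M_1 = -34.14 kN·m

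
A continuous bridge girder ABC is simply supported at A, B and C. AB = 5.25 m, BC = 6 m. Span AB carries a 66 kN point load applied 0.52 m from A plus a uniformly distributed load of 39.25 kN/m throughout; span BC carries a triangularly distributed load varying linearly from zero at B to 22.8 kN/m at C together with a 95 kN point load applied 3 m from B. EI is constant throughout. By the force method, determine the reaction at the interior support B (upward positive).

Release continuity at B by inserting a hinge; the redundant is the internal moment M_B. The primary structure is two simply-supported spans AB and BC.
End slopes at the hinge B, treating each span as simply supported:
  span AB: point load 66 at a = 0.52: Pab(L + a)/(6LEI) = 29.74/EI
  span AB: UDL 39.25: wL³/(24EI) = 236.6/EI
  span BC: triangular load, peak 22.8: 7w₀L³/(360EI) = 95.76/EI
  span BC: point load 95 at a = 3: Pab(L + b)/(6LEI) = 213.8/EI
  relative rotation θ_0 = (266.4 + 309.5)/EI = 575.9/EI
A unit hogging moment at B produces rotation L₁/(3EI) + L₂/(3EI) = 3.75/EI.
Compatibility: M_B·(L₁+L₂)/(3EI) = θ_0, giving M_B = 153.6 kN·m (hogging).
Span AB, ΣM about A with M_B applied at B: R_B^{AB}·5.25 = 575.2 + 153.6, so R_B^{AB} = 138.8 kN and R_A = 272.1 − 138.8 = 133.2 kN.
Span BC, ΣM about C: R_B^{BC}·6 = 421.8 + 153.6, so R_B^{BC} = 95.9 kN and R_C = 163.4 − 95.9 = 67.5 kN.
R_B = 138.8 + 95.9 = 234.7 kN.

R_B = 234.7 kN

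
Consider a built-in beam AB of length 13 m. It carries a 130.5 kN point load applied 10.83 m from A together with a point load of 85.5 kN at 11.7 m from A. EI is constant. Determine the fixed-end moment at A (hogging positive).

M_A = 49.38 kN·m

Take the two fixed-end moments M_A, M_B as redundants; the released structure is the simple span AB.
End rotations of the released simple span under the applied load (×1/EI):
  at A: point load 130.5 at a = 10.83: Pab(L + b)/(6LEI) = 596.5/EI
  at B: point load 130.5 at a = 10.83: Pab(L + a)/(6LEI) = 937/EI
  at A: point load 85.5 at a = 11.7: Pab(L + b)/(6LEI) = 238.4/EI
  at B: point load 85.5 at a = 11.7: Pab(L + a)/(6LEI) = 411.8/EI
  θ_A0 = 834.9/EI,  θ_B0 = 1349/EI
Flexibility coefficients: a unit moment at one end gives L/(3EI) there and L/(6EI) at the far end, so f₁₁ = f₂₂ = 4.333/EI and f₁₂ = f₂₁ = 2.167/EI.
Compatibility — zero rotation at each built-in end:
  4.333 M_A + 2.167 M_B = 834.9
  2.167 M_A + 4.333 M_B = 1349
Solving the pair gives M_A = 49.38 kN·m and M_B = 286.6 kN·m (hogging).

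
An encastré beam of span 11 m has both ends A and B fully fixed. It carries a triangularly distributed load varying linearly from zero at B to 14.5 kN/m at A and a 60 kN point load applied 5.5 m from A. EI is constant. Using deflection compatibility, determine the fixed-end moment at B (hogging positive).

M_B = 141 kN·m

Release both end moments; the primary structure is a simply-supported span AB with redundants M_A and M_B.
On the primary (simply-supported) span, the end slopes from the loading are:
  at A: triangular load, peak 14.5: w₀L³/(45EI) = 428.9/EI
  at B: triangular load, peak 14.5: 7w₀L³/(360EI) = 375.3/EI
  at A: point load 60 at a = 5.5: Pab(L + b)/(6LEI) = 453.8/EI
  at B: point load 60 at a = 5.5: Pab(L + a)/(6LEI) = 453.8/EI
  θ_A0 = 882.6/EI,  θ_B0 = 829/EI
Flexibility coefficients: a unit moment at one end gives L/(3EI) there and L/(6EI) at the far end, so f₁₁ = f₂₂ = 3.667/EI and f₁₂ = f₂₁ = 1.833/EI.
Compatibility — zero rotation at each built-in end:
  3.667 M_A + 1.833 M_B = 882.6
  1.833 M_A + 3.667 M_B = 829
Solving the pair gives M_A = 170.2 kN·m and M_B = 141 kN·m (hogging).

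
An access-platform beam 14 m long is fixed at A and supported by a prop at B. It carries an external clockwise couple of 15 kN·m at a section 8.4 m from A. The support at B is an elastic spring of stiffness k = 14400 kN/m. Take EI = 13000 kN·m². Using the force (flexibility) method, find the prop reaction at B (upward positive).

Remove the prop at B; the released (primary) structure is a cantilever built in at A.
Deflection at B on the released cantilever, summing each load's contribution:
  clockwise couple 15 at a = 8.4: M₀a(2L − a)/(2EI) = 1235/EI
Tip deflection under a unit load at B: L³/(3EI) = 914.7/EI.
With EI = 13000 kN·m²: δ_0 = 0.094985 m and δ_{BB} = 0.070359 m/kN.
Compatibility — the spring shortens by R_B/k under the reaction it provides: δ_0 − R_B·δ_{BB} = R_B/k. With 1/k = 0.000069 m/kN, R_B = δ_0 / (δ_{BB} + 1/k) = 0.094985 / (0.070359 + 0.000069) = 1.349 kN.

R_B = 1.349 kN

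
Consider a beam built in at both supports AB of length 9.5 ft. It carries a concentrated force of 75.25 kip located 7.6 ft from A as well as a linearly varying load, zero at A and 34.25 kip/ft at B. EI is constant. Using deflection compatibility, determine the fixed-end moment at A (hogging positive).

Release both end moments; the primary structure is a simply-supported span AB with redundants M_A and M_B.
End rotations of the released simple span under the applied load (×1/EI):
  at A: point load 75.25 at a = 7.6: Pab(L + b)/(6LEI) = 217.3/EI
  at B: point load 75.25 at a = 7.6: Pab(L + a)/(6LEI) = 326/EI
  at A: triangular load, peak 34.25: 7w₀L³/(360EI) = 571/EI
  at B: triangular load, peak 34.25: w₀L³/(45EI) = 652.6/EI
  θ_A0 = 788.3/EI,  θ_B0 = 978.5/EI
Flexibility coefficients: a unit moment at one end gives L/(3EI) there and L/(6EI) at the far end, so f₁₁ = f₂₂ = 3.167/EI and f₁₂ = f₂₁ = 1.583/EI.
Compatibility — zero rotation at each built-in end:
  3.167 M_A + 1.583 M_B = 788.3
  1.583 M_A + 3.167 M_B = 978.5
Solving the pair gives M_A = 125.9 kip·ft and M_B = 246.1 kip·ft (hogging).

M_A = 125.9 kip·ft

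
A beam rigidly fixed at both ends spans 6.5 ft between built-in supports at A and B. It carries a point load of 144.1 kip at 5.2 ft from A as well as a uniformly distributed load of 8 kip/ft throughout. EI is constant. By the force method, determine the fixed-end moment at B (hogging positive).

Release both end moments; the primary structure is a simply-supported span AB with redundants M_A and M_B.
End rotations of the released simple span under the applied load (×1/EI):
  at A: point load 144.1 at a = 5.2: Pab(L + b)/(6LEI) = 194.8/EI
  at B: point load 144.1 at a = 5.2: Pab(L + a)/(6LEI) = 292.2/EI
  at A: UDL 8: wL³/(24EI) = 91.54/EI
  at B: UDL 8: wL³/(24EI) = 91.54/EI
  θ_A0 = 286.4/EI,  θ_B0 = 383.8/EI
Flexibility coefficients: a unit moment at one end gives L/(3EI) there and L/(6EI) at the far end, so f₁₁ = f₂₂ = 2.167/EI and f₁₂ = f₂₁ = 1.083/EI.
Compatibility — zero rotation at each built-in end:
  2.167 M_A + 1.083 M_B = 286.4
  1.083 M_A + 2.167 M_B = 383.8
Solving the pair gives M_A = 58.14 kip·ft and M_B = 148.1 kip·ft (hogging).

M_B = 148.1 kip·ft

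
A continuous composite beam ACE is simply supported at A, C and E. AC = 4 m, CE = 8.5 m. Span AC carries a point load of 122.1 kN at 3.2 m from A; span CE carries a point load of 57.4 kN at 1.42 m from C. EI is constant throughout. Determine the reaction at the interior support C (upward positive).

R_C = 169.3 kN

Release continuity at C by inserting a hinge; the redundant is the internal moment M_C. The primary structure is two simply-supported spans AC and CE.
End slopes at the hinge C, treating each span as simply supported:
  span AC: point load 122.1 at a = 3.2: Pab(L + a)/(6LEI) = 93.77/EI
  span CE: point load 57.4 at a = 1.42: Pab(L + b)/(6LEI) = 176.3/EI
  relative rotation θ_0 = (93.77 + 176.3)/EI = 270.1/EI
A unit hogging moment at C produces rotation L₁/(3EI) + L₂/(3EI) = 4.167/EI.
Compatibility: M_C·(L₁+L₂)/(3EI) = θ_0, giving M_C = 64.82 kN·m (hogging).
Span AC, ΣM about A with M_C applied at C: R_C^{AC}·4 = 390.7 + 64.82, so R_C^{AC} = 113.9 kN and R_A = 122.1 − 113.9 = 8.216 kN.
Span CE, ΣM about E: R_C^{CE}·8.5 = 406.4 + 64.82, so R_C^{CE} = 55.44 kN and R_E = 57.4 − 55.44 = 1.964 kN.
R_C = 113.9 + 55.44 = 169.3 kN.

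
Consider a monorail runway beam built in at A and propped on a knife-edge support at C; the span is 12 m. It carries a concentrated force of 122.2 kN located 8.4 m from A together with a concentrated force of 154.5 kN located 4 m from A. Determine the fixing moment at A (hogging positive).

M_A = 543.5 kN·m

Release the roller at C. Primary structure: cantilever fixed at A.
Primary-structure tip deflection at C by superposition:
  point load 122.2 at a = 8.4: Pa²(3L − a)/(6EI) = 39663/EI
  point load 154.5 at a = 4: Pa²(3L − a)/(6EI) = 13184/EI
  δ_0 = 52847/EI
Flexibility coefficient — unit upward force at C: δ_{CC} = L³/(3EI) = 576/EI.
The prop prevents deflection at C: R_C = δ_0/δ_{CC} = 52847/576 = 91.75 kN.
Moment equilibrium about A: M_A = Σ(load moments about A) − R_C·L = 1644 − 91.75×12 = 543.5 kN·m.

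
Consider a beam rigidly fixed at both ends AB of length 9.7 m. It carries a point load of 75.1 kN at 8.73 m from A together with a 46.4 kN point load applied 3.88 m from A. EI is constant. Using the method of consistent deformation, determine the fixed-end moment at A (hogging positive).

Release both end moments; the primary structure is a simply-supported span AB with redundants M_A and M_B.
End rotations of the released simple span under the applied load (×1/EI):
  at A: point load 75.1 at a = 8.73: Pab(L + b)/(6LEI) = 116.6/EI
  at B: point load 75.1 at a = 8.73: Pab(L + a)/(6LEI) = 201.4/EI
  at A: point load 46.4 at a = 3.88: Pab(L + b)/(6LEI) = 279.4/EI
  at B: point load 46.4 at a = 3.88: Pab(L + a)/(6LEI) = 244.5/EI
  θ_A0 = 396/EI,  θ_B0 = 445.9/EI
Flexibility coefficients: a unit moment at one end gives L/(3EI) there and L/(6EI) at the far end, so f₁₁ = f₂₂ = 3.233/EI and f₁₂ = f₂₁ = 1.617/EI.
Compatibility — zero rotation at each built-in end:
  3.233 M_A + 1.617 M_B = 396
  1.617 M_A + 3.233 M_B = 445.9
Solving the pair gives M_A = 71.37 kN·m and M_B = 102.2 kN·m (hogging).

M_A = 71.37 kN·m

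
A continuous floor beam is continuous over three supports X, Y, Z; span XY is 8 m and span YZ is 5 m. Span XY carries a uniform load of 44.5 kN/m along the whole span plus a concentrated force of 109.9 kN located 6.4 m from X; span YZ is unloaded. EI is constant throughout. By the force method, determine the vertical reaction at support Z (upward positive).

R_Z = -59.4 kN

Insert a hinge at Y; M_Y is the redundant, and each span becomes simply supported.
End slopes at the hinge Y, treating each span as simply supported:
  span XY: UDL 44.5: wL³/(24EI) = 949.3/EI
  span XY: point load 109.9 at a = 6.4: Pab(L + a)/(6LEI) = 337.6/EI
  relative rotation θ_0 = (1287 + 0)/EI = 1287/EI
A unit hogging moment at Y produces rotation L₁/(3EI) + L₂/(3EI) = 4.333/EI.
Slope continuity at Y: θ_0 = M_Y·4.333/EI, so M_Y = 1287/4.333 = 297 kN·m (hogging).
Span YZ, ΣM about Z: R_Y^{YZ}·5 = 0 + 297, so R_Y^{YZ} = 59.4 kN and R_Z = 0 − 59.4 = -59.4 kN.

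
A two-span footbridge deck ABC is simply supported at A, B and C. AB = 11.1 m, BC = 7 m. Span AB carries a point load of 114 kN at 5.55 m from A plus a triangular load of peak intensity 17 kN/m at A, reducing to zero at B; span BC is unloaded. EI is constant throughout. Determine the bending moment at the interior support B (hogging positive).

M_B = 220.4 kN·m

Take M_B as the redundant. Released structure: two simple spans AB and BC with a hinge at B.
Rotations at B on the released spans (each span's end-slope, ×1/EI):
  span AB: point load 114 at a = 5.55: Pab(L + a)/(6LEI) = 877.9/EI
  span AB: triangular load, peak 17: 7w₀L³/(360EI) = 452.1/EI
  relative rotation θ_0 = (1330 + 0)/EI = 1330/EI
A unit hogging moment at B produces rotation L₁/(3EI) + L₂/(3EI) = 6.033/EI.
Slope continuity at B: θ_0 = M_B·6.033/EI, so M_B = 1330/6.033 = 220.4 kN·m (hogging).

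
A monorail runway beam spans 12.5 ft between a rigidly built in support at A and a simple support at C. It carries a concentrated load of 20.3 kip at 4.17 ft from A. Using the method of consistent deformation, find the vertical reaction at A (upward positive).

R_A = 17.29 kip

Release the roller at C. Primary structure: cantilever fixed at A.
Free-end deflection of the primary structure under the applied loading (downward +):
  point load 20.3 at a = 4.17: Pa²(3L − a)/(6EI) = 1961/EI
Tip deflection under a unit load at C: L³/(3EI) = 651/EI.
Compatibility at C: δ_0 − R_C·δ_{CC} = 0, so R_C = 1961/651 = 3.012 kip.
Vertical equilibrium: R_A = ΣP − R_C = 20.3 − 3.012 = 17.29 kip.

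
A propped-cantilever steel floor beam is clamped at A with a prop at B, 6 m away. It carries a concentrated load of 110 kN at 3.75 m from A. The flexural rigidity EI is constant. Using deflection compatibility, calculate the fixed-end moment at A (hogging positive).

M_A = 106.3 kN·m

Release the roller at B. Primary structure: cantilever fixed at A.
Deflection at B on the released cantilever, summing each load's contribution:
  point load 110 at a = 3.75: Pa²(3L − a)/(6EI) = 3674/EI
Tip deflection under a unit load at B: L³/(3EI) = 72/EI.
The prop prevents deflection at B: R_B = δ_0/δ_{BB} = 3674/72 = 51.03 kN.
Moment equilibrium about A: M_A = Σ(load moments about A) − R_B·L = 412.5 − 51.03×6 = 106.3 kN·m.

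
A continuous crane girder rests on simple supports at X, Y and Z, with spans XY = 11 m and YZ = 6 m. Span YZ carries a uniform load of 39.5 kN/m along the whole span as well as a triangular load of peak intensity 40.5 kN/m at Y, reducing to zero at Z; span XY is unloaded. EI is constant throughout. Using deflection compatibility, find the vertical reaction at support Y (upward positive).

R_Y = 224.5 kN

Insert a hinge at Y; M_Y is the redundant, and each span becomes simply supported.
Discontinuity in slope at Y on the released structure — sum the simple-span end rotations:
  span YZ: UDL 39.5: wL³/(24EI) = 355.5/EI
  span YZ: triangular load, peak 40.5: w₀L³/(45EI) = 194.4/EI
  relative rotation θ_0 = (0 + 549.9)/EI = 549.9/EI
A unit hogging moment at Y produces rotation L₁/(3EI) + L₂/(3EI) = 5.667/EI.
Slope continuity at Y: θ_0 = M_Y·5.667/EI, so M_Y = 549.9/5.667 = 97.04 kN·m (hogging).
Span XY, ΣM about X with M_Y applied at Y: R_Y^{XY}·11 = 0 + 97.04, so R_Y^{XY} = 8.822 kN and R_X = 0 − 8.822 = -8.822 kN.
Span YZ, ΣM about Z: R_Y^{YZ}·6 = 1197 + 97.04, so R_Y^{YZ} = 215.7 kN and R_Z = 358.5 − 215.7 = 142.8 kN.
R_Y = 8.822 + 215.7 = 224.5 kN.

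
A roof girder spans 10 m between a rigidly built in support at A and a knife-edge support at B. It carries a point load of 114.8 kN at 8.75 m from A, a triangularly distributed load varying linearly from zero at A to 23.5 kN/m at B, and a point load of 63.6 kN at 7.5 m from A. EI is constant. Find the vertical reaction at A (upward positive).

R_A = 97.64 kN

Take the reaction at B as the redundant and release it; the primary structure is a cantilever fixed at A.
Deflection at B on the released cantilever, summing each load's contribution:
  point load 114.8 at a = 8.75: Pa²(3L − a)/(6EI) = 31129/EI
  triangular load, peak 23.5 at the free end: 11w₀L⁴/(120EI) = 21542/EI
  point load 63.6 at a = 7.5: Pa²(3L − a)/(6EI) = 13416/EI
  δ_0 = 66086/EI
Tip deflection under a unit load at B: L³/(3EI) = 333.3/EI.
The prop prevents deflection at B: R_B = δ_0/δ_{BB} = 66086/333.3 = 198.3 kN.
Vertical equilibrium: R_A = ΣP − R_B = 295.9 − 198.3 = 97.64 kN.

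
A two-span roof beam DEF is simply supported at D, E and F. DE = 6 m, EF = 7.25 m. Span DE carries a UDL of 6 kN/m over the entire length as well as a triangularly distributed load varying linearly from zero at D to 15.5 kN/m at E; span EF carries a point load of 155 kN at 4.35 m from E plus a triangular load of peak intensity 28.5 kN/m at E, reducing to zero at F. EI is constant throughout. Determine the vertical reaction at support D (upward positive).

R_D = 2.33 kN

Insert a hinge at E; M_E is the redundant, and each span becomes simply supported.
End slopes at the hinge E, treating each span as simply supported:
  span DE: UDL 6: wL³/(24EI) = 54/EI
  span DE: triangular load, peak 15.5: w₀L³/(45EI) = 74.4/EI
  span EF: point load 155 at a = 4.35: Pab(L + b)/(6LEI) = 456.2/EI
  span EF: triangular load, peak 28.5: w₀L³/(45EI) = 241.3/EI
  relative rotation θ_0 = (128.4 + 697.6)/EI = 826/EI
A unit hogging moment at E produces rotation L₁/(3EI) + L₂/(3EI) = 4.417/EI.
Compatibility: M_E·(L₁+L₂)/(3EI) = θ_0, giving M_E = 187 kN·m (hogging).
Span DE, ΣM about D with M_E applied at E: R_E^{DE}·6 = 294 + 187, so R_E^{DE} = 80.17 kN and R_D = 82.5 − 80.17 = 2.33 kN.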